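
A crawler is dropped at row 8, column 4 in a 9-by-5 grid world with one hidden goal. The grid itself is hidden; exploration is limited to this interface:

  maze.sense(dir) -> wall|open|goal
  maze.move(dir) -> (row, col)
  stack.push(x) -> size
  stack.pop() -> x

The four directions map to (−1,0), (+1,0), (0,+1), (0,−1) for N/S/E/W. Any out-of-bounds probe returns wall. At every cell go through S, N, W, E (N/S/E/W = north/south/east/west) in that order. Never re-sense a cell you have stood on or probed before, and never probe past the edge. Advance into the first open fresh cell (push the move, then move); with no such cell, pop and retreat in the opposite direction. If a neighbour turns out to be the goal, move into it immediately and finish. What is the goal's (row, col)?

Now I run sense(dir='north'), which returns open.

Now I run push(x='north'), → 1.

Using move(dir='north'), giving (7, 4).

Next I call sense(dir='north'), → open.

Calling push(x='north'), and see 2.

Then move(dir='north'), and see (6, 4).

Using sense(dir='north'), giving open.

I use push(x='north'), and get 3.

Invoking move(dir='north'), : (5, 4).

Then sense(dir='north'), — result: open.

I call push(x='north'), giving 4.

I call move(dir='north'), which returns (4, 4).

Next I call sense(dir='north'), : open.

I run push(x='north'), and get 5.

Next I call move(dir='north'), → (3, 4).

I use sense(dir='north'), and get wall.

I invoke sense(dir='west'), and see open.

I try push(x='west'), and see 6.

I invoke move(dir='west'), and observe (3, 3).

I use sense(dir='south'), which returns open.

I run push(x='south'), : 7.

Next I call move(dir='south'), which returns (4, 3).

Then sense(dir='south'), and get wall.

Next I call sense(dir='west'), yielding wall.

Next I call pop(), yielding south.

Then move(dir='north'), and see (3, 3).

Invoking sense(dir='north'), and observe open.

I invoke push(x='north'), → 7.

Using move(dir='north'), yielding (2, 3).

Invoking sense(dir='north'), and observe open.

Next I call push(x='north'), yielding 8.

Now I run move(dir='north'), yielding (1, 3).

I use sense(dir='north'), — result: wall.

Then sense(dir='west'), and see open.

I run push(x='west'), which returns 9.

I try move(dir='west'), which returns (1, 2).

I use sense(dir='south'), and get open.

I use push(x='south'), and see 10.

Calling move(dir='south'), : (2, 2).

I try sense(dir='south'), yielding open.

I invoke push(x='south'), — result: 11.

Calling move(dir='south'), and see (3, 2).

Invoking sense(dir='west'), and get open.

Next I call push(x='west'), which returns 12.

I call move(dir='west'), : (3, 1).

I try sense(dir='south'), and get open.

Using push(x='south'), : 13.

I run move(dir='south'), which returns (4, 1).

I try sense(dir='south'), yielding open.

I run push(x='south'), giving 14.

I try move(dir='south'), : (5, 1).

I try sense(dir='south'), — result: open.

I run push(x='south'), which returns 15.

Calling move(dir='south'), → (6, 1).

Calling sense(dir='south'), giving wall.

Now I run sense(dir='west'), yielding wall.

I invoke sense(dir='east'), and observe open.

I use push(x='east'), : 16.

Invoking move(dir='east'), → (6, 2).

Then sense(dir='south'), and observe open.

Next I call push(x='south'), : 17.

Then move(dir='south'), giving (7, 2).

Using sense(dir='south'), giving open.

I invoke push(x='south'), → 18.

I run move(dir='south'), which returns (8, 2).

I use sense(dir='west'), — result: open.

Next I call push(x='west'), and see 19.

Calling move(dir='west'), which returns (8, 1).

Now I run sense(dir='west'), giving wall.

Next I call pop, — result: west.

Next I call move(dir='east'), which returns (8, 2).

I call sense(dir='east'), → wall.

Using pop, — result: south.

Next I call move(dir='north'), : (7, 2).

I use sense(dir='east'), yielding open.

Then push(x='east'), and get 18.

I run move(dir='east'), and see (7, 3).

Now I run sense(dir='north'), and see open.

I try push(x='north'), and get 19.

Using move(dir='north'), giving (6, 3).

I invoke pop(), yielding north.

I invoke move(dir='south'), and see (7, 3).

Invoking pop(), and get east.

I run move(dir='west'), yielding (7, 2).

I invoke pop, yielding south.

Now I run move(dir='north'), — result: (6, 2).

I use sense(dir='north'), → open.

Then push(x='north'), and see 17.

Next I call move(dir='north'), — result: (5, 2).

I run pop, yielding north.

Now I run move(dir='south'), yielding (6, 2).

Calling pop(), and observe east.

I use move(dir='west'), — result: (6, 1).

I run pop, → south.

Calling move(dir='north'), and observe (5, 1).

I invoke sense(dir='west'), : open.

Calling push(x='west'), — result: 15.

I use move(dir='west'), — result: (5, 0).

Calling sense(dir='north'), which returns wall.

Calling pop(), yielding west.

Now I run move(dir='east'), and observe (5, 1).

Calling pop(), and observe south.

I call move(dir='north'), : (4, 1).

I run pop(), and see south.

I run move(dir='north'), giving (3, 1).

I call sense(dir='north'), : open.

I try push(x='north'), — result: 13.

I invoke move(dir='north'), yielding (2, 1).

I use sense(dir='north'), and see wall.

I try sense(dir='west'), which returns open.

Next I call push(x='west'), giving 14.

Calling move(dir='west'), and observe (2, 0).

I call sense(dir='south'), → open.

I invoke push(x='south'), : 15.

I use move(dir='south'), which returns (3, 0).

I try pop, giving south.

Calling move(dir='north'), and see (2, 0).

Now I run sense(dir='north'), — result: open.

Next I call push(x='north'), → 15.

I run move(dir='north'), and see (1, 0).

Then sense(dir='north'), : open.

Next I call push(x='north'), and get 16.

Using move(dir='north'), and see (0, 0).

Now I run sense(dir='east'), giving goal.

I run move(dir='east'), → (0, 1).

Answer: (0, 1)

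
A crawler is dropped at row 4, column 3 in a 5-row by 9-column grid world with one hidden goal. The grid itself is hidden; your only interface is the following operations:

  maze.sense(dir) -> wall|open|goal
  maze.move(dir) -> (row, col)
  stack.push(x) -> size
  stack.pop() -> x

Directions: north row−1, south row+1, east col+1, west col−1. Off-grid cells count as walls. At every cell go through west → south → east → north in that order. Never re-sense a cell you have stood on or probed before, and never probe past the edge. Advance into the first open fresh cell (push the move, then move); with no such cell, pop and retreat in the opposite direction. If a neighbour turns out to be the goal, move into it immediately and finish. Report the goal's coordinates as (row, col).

$ maze.sense dir='west'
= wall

$ maze.sense dir='east'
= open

$ stack.push x='east'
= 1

$ maze.move dir='east'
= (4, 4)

$ maze.sense dir='east'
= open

$ stack.push x='east'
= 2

$ maze.move dir='east'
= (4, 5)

$ maze.sense dir='east'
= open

$ stack.push x='east'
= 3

$ maze.move dir='east'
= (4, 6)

$ maze.sense dir='east'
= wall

$ maze.sense dir='north'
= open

$ stack.push x='north'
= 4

$ maze.move dir='north'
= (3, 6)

$ maze.sense dir='west'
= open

$ stack.push x='west'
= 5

$ maze.move dir='west'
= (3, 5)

$ maze.sense dir='west'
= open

$ stack.push x='west'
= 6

$ maze.move dir='west'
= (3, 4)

$ maze.sense dir='west'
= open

$ stack.push x='west'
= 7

$ maze.move dir='west'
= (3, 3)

$ maze.sense dir='west'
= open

$ stack.push x='west'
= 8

$ maze.move dir='west'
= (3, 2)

$ maze.sense dir='west'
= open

$ stack.push x='west'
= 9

$ maze.move dir='west'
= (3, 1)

$ maze.sense dir='west'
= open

$ stack.push x='west'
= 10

$ maze.move dir='west'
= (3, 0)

$ maze.sense dir='south'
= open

$ stack.push x='south'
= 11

$ maze.move dir='south'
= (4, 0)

$ maze.sense dir='east'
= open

$ stack.push x='east'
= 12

$ maze.move dir='east'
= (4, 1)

$ stack.pop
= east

$ maze.move dir='west'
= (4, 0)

$ stack.pop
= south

$ maze.move dir='north'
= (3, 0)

$ maze.sense dir='north'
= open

$ stack.push x='north'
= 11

$ maze.move dir='north'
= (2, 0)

$ maze.sense dir='east'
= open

$ stack.push x='east'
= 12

$ maze.move dir='east'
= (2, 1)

$ maze.sense dir='east'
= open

$ stack.push x='east'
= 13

$ maze.move dir='east'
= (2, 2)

$ maze.sense dir='east'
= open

$ stack.push x='east'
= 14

$ maze.move dir='east'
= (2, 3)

$ maze.sense dir='east'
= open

$ stack.push x='east'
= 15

$ maze.move dir='east'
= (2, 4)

$ maze.sense dir='east'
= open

$ stack.push x='east'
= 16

$ maze.move dir='east'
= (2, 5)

$ maze.sense dir='east'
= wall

$ maze.sense dir='north'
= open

$ stack.push x='north'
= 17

$ maze.move dir='north'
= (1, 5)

$ maze.sense dir='west'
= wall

$ maze.sense dir='east'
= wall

$ maze.sense dir='north'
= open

$ stack.push x='north'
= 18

$ maze.move dir='north'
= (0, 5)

$ maze.sense dir='west'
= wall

$ maze.sense dir='east'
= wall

$ stack.pop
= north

$ maze.move dir='south'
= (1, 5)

$ stack.pop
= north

$ maze.move dir='south'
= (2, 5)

$ stack.pop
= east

$ maze.move dir='west'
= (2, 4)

$ stack.pop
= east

$ maze.move dir='west'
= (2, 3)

$ maze.sense dir='north'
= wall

$ stack.pop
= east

$ maze.move dir='west'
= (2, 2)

$ maze.sense dir='north'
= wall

$ stack.pop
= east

$ maze.move dir='west'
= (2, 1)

$ maze.sense dir='north'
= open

$ stack.push x='north'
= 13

$ maze.move dir='north'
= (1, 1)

$ maze.sense dir='west'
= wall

$ maze.sense dir='north'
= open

$ stack.push x='north'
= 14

$ maze.move dir='north'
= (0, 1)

$ maze.sense dir='west'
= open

$ stack.push x='west'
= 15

$ maze.move dir='west'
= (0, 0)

$ stack.pop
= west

$ maze.move dir='east'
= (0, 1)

$ maze.sense dir='east'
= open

$ stack.push x='east'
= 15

$ maze.move dir='east'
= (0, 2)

$ maze.sense dir='east'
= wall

$ stack.pop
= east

$ maze.move dir='west'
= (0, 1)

$ stack.pop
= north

$ maze.move dir='south'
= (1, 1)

$ stack.pop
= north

$ maze.move dir='south'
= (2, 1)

$ stack.pop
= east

$ maze.move dir='west'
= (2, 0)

$ stack.pop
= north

$ maze.move dir='south'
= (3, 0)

$ stack.pop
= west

$ maze.move dir='east'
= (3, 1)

$ stack.pop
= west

$ maze.move dir='east'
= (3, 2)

$ stack.pop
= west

$ maze.move dir='east'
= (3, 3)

$ stack.pop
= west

$ maze.move dir='east'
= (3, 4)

$ stack.pop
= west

$ maze.move dir='east'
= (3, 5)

$ stack.pop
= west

$ maze.move dir='east'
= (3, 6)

$ maze.sense dir='east'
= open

$ stack.push x='east'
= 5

$ maze.move dir='east'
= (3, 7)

$ maze.sense dir='east'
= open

$ stack.push x='east'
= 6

$ maze.move dir='east'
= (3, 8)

$ maze.sense dir='south'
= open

$ stack.push x='south'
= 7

$ maze.move dir='south'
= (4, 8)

$ stack.pop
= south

$ maze.move dir='north'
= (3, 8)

$ maze.sense dir='north'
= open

$ stack.push x='north'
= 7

$ maze.move dir='north'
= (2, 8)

$ maze.sense dir='west'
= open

$ stack.push x='west'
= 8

$ maze.move dir='west'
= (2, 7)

$ maze.sense dir='north'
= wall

$ stack.pop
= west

$ maze.move dir='east'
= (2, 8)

$ maze.sense dir='north'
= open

$ stack.push x='north'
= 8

$ maze.move dir='north'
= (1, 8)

$ maze.sense dir='north'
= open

$ stack.push x='north'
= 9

$ maze.move dir='north'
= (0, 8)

$ maze.sense dir='west'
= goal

$ maze.move dir='west'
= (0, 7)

Answer: (0, 7)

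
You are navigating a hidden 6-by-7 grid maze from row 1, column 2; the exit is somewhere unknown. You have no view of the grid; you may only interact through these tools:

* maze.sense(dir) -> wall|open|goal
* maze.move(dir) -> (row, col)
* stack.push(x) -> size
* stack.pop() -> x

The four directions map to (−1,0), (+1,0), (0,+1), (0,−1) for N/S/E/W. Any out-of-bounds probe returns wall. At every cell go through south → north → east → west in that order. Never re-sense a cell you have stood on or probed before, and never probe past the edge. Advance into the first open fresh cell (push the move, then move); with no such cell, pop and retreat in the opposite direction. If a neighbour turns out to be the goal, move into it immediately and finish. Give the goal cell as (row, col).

==> maze.sense(dir: south)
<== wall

==> maze.sense(dir: north)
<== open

==> stack.push(x: north)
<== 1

==> maze.move(dir: north)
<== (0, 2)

==> maze.sense(dir: east)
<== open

==> stack.push(x: east)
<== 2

==> maze.move(dir: east)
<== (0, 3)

==> maze.sense(dir: south)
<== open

==> stack.push(x: south)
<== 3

==> maze.move(dir: south)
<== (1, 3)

==> maze.sense(dir: south)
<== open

==> stack.push(x: south)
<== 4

==> maze.move(dir: south)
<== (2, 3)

==> maze.sense(dir: south)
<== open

==> stack.push(x: south)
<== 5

==> maze.move(dir: south)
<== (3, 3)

==> maze.sense(dir: south)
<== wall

==> maze.sense(dir: east)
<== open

==> stack.push(x: east)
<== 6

==> maze.move(dir: east)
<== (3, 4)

==> maze.sense(dir: south)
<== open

==> stack.push(x: south)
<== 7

==> maze.move(dir: south)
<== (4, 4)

==> maze.sense(dir: south)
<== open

==> stack.push(x: south)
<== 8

==> maze.move(dir: south)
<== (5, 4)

==> maze.sense(dir: east)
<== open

==> stack.push(x: east)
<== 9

==> maze.move(dir: east)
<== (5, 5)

==> maze.sense(dir: north)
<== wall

==> maze.sense(dir: east)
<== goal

==> maze.move(dir: east)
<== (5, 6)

Answer: (5, 6)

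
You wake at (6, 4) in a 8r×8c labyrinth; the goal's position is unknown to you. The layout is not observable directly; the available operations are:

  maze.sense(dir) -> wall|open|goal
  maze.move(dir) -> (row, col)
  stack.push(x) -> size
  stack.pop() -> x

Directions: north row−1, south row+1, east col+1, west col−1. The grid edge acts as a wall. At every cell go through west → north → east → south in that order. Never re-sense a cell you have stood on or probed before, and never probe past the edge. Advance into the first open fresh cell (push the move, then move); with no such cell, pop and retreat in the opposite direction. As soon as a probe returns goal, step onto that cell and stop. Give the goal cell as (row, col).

;; 1. maze.sense(dir: west) -> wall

;; 2. maze.sense(dir: north) -> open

;; 3. stack.push(x: north) -> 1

;; 4. maze.move(dir: north) -> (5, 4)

;; 5. maze.sense(dir: west) -> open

;; 6. stack.push(x: west) -> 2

;; 7. maze.move(dir: west) -> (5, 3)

;; 8. maze.sense(dir: west) -> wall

;; 9. maze.sense(dir: north) -> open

;; 10. stack.push(x: north) -> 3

;; 11. maze.move(dir: north) -> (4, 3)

;; 12. maze.sense(dir: west) -> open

;; 13. stack.push(x: west) -> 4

;; 14. maze.move(dir: west) -> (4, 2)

;; 15. maze.sense(dir: west) -> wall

;; 16. maze.sense(dir: north) -> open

;; 17. stack.push(x: north) -> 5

;; 18. maze.move(dir: north) -> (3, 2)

;; 19. maze.sense(dir: west) -> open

;; 20. stack.push(x: west) -> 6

;; 21. maze.move(dir: west) -> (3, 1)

;; 22. maze.sense(dir: west) -> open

;; 23. stack.push(x: west) -> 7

;; 24. maze.move(dir: west) -> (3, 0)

;; 25. maze.sense(dir: north) -> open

;; 26. stack.push(x: north) -> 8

;; 27. maze.move(dir: north) -> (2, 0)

;; 28. maze.sense(dir: north) -> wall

;; 29. maze.sense(dir: east) -> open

;; 30. stack.push(x: east) -> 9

;; 31. maze.move(dir: east) -> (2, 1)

;; 32. maze.sense(dir: north) -> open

;; 33. stack.push(x: north) -> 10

;; 34. maze.move(dir: north) -> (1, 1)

;; 35. maze.sense(dir: north) -> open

;; 36. stack.push(x: north) -> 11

;; 37. maze.move(dir: north) -> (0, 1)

;; 38. maze.sense(dir: west) -> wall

;; 39. maze.sense(dir: east) -> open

;; 40. stack.push(x: east) -> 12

;; 41. maze.move(dir: east) -> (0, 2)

;; 42. maze.sense(dir: east) -> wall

;; 43. maze.sense(dir: south) -> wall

;; 44. stack.pop() -> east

;; 45. maze.move(dir: west) -> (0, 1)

;; 46. stack.pop() -> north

;; 47. maze.move(dir: south) -> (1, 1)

;; 48. stack.pop() -> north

;; 49. maze.move(dir: south) -> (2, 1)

;; 50. maze.sense(dir: east) -> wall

;; 51. stack.pop() -> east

;; 52. maze.move(dir: west) -> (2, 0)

;; 53. stack.pop() -> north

;; 54. maze.move(dir: south) -> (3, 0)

;; 55. maze.sense(dir: south) -> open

;; 56. stack.push(x: south) -> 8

;; 57. maze.move(dir: south) -> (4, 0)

;; 58. maze.sense(dir: south) -> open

;; 59. stack.push(x: south) -> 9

;; 60. maze.move(dir: south) -> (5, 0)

;; 61. maze.sense(dir: east) -> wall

;; 62. maze.sense(dir: south) -> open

;; 63. stack.push(x: south) -> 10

;; 64. maze.move(dir: south) -> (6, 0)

;; 65. maze.sense(dir: east) -> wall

;; 66. maze.sense(dir: south) -> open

;; 67. stack.push(x: south) -> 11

;; 68. maze.move(dir: south) -> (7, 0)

;; 69. maze.sense(dir: east) -> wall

;; 70. stack.pop() -> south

;; 71. maze.move(dir: north) -> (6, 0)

;; 72. stack.pop() -> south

;; 73. maze.move(dir: north) -> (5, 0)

;; 74. stack.pop() -> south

;; 75. maze.move(dir: north) -> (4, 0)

;; 76. stack.pop() -> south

;; 77. maze.move(dir: north) -> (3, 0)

;; 78. stack.pop() -> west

;; 79. maze.move(dir: east) -> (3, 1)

;; 80. stack.pop() -> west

;; 81. maze.move(dir: east) -> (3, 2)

;; 82. maze.sense(dir: east) -> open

;; 83. stack.push(x: east) -> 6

;; 84. maze.move(dir: east) -> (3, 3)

;; 85. maze.sense(dir: north) -> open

;; 86. stack.push(x: north) -> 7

;; 87. maze.move(dir: north) -> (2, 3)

;; 88. maze.sense(dir: north) -> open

;; 89. stack.push(x: north) -> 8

;; 90. maze.move(dir: north) -> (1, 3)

;; 91. maze.sense(dir: east) -> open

;; 92. stack.push(x: east) -> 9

;; 93. maze.move(dir: east) -> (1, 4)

;; 94. maze.sense(dir: north) -> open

;; 95. stack.push(x: north) -> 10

;; 96. maze.move(dir: north) -> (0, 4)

;; 97. maze.sense(dir: east) -> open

;; 98. stack.push(x: east) -> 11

;; 99. maze.move(dir: east) -> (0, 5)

;; 100. maze.sense(dir: east) -> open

;; 101. stack.push(x: east) -> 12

;; 102. maze.move(dir: east) -> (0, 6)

;; 103. maze.sense(dir: east) -> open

;; 104. stack.push(x: east) -> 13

;; 105. maze.move(dir: east) -> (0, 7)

;; 106. maze.sense(dir: south) -> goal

;; 107. maze.move(dir: south) -> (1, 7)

Answer: (1, 7)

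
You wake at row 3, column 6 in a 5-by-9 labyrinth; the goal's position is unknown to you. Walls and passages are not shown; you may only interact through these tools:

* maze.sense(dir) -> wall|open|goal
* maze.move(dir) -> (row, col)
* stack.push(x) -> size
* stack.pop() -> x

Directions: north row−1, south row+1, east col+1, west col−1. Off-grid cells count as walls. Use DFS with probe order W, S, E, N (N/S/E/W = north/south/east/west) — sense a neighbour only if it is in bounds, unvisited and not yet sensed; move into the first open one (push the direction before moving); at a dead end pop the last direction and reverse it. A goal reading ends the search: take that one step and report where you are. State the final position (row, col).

==> sense(dir→west)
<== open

==> push(x→west)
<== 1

==> move(dir→west)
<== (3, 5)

==> sense(dir→west)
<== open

==> push(x→west)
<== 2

==> move(dir→west)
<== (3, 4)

==> sense(dir→west)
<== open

==> push(x→west)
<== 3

==> move(dir→west)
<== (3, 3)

==> sense(dir→west)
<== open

==> push(x→west)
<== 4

==> move(dir→west)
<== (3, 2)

==> sense(dir→west)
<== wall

==> sense(dir→south)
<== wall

==> sense(dir→north)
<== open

==> push(x→north)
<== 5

==> move(dir→north)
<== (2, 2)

==> sense(dir→west)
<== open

==> push(x→west)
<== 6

==> move(dir→west)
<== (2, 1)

==> sense(dir→west)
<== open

==> push(x→west)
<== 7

==> move(dir→west)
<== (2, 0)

==> sense(dir→south)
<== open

==> push(x→south)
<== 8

==> move(dir→south)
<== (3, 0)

==> sense(dir→south)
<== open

==> push(x→south)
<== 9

==> move(dir→south)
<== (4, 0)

==> sense(dir→east)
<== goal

==> move(dir→east)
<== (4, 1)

Answer: (4, 1)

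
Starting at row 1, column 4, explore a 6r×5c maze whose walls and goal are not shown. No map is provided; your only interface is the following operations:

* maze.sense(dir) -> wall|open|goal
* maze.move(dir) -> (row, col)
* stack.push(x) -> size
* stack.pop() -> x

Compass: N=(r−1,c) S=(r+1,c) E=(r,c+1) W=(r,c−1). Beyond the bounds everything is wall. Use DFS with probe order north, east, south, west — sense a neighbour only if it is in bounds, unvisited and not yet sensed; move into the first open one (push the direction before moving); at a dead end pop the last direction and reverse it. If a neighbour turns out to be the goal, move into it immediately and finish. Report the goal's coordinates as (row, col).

// sense(dir=north) : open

// push(x=north) : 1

// move(dir=north) : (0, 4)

// sense(dir=west) : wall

// pop() : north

// move(dir=south) : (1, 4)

// sense(dir=south) : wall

// sense(dir=west) : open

// push(x=west) : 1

// move(dir=west) : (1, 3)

// sense(dir=south) : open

// push(x=south) : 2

// move(dir=south) : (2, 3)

// sense(dir=south) : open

// push(x=south) : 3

// move(dir=south) : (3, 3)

// sense(dir=east) : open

// push(x=east) : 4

// move(dir=east) : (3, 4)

// sense(dir=south) : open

// push(x=south) : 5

// move(dir=south) : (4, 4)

// sense(dir=south) : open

// push(x=south) : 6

// move(dir=south) : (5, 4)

// sense(dir=west) : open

// push(x=west) : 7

// move(dir=west) : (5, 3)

// sense(dir=north) : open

// push(x=north) : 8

// move(dir=north) : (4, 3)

// sense(dir=west) : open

// push(x=west) : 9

// move(dir=west) : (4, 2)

// sense(dir=north) : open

// push(x=north) : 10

// move(dir=north) : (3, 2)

// sense(dir=north) : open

// push(x=north) : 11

// move(dir=north) : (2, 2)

// sense(dir=north) : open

// push(x=north) : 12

// move(dir=north) : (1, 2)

// sense(dir=north) : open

// push(x=north) : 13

// move(dir=north) : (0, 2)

// sense(dir=west) : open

// push(x=west) : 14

// move(dir=west) : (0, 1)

// sense(dir=south) : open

// push(x=south) : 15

// move(dir=south) : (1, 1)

// sense(dir=south) : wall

// sense(dir=west) : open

// push(x=west) : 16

// move(dir=west) : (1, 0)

// sense(dir=north) : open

// push(x=north) : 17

// move(dir=north) : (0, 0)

// pop() : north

// move(dir=south) : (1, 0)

// sense(dir=south) : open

// push(x=south) : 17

// move(dir=south) : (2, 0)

// sense(dir=south) : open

// push(x=south) : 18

// move(dir=south) : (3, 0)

// sense(dir=east) : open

// push(x=east) : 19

// move(dir=east) : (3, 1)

// sense(dir=south) : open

// push(x=south) : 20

// move(dir=south) : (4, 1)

// sense(dir=south) : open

// push(x=south) : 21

// move(dir=south) : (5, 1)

// sense(dir=east) : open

// push(x=east) : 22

// move(dir=east) : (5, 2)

// pop() : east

// move(dir=west) : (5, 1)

// sense(dir=west) : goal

// move(dir=west) : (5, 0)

Answer: (5, 0)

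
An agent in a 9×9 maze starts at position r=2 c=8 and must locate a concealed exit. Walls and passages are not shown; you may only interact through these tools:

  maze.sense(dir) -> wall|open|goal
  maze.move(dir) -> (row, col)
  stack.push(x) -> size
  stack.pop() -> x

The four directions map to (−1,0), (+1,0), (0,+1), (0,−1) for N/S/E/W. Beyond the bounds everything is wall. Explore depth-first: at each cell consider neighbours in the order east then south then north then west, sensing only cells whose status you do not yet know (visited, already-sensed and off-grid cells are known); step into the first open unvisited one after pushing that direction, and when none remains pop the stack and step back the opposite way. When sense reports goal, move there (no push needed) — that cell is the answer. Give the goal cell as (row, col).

I try maze.sense passing dir=south, yielding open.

Next I call stack.push passing x=south, giving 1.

Invoking maze.move passing dir=south, → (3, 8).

I call maze.sense passing dir=south, giving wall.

I run maze.sense passing dir=west, and observe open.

Calling stack.push passing x=west, which returns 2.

I try maze.move passing dir=west, — result: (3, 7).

Using maze.sense passing dir=south, : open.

Now I run stack.push passing x=south, yielding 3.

Calling maze.move passing dir=south, and observe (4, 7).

I try maze.sense passing dir=south, giving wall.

I try maze.sense passing dir=west, — result: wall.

I call stack.pop(), which returns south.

Then maze.move passing dir=north, : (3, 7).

Calling maze.sense passing dir=north, yielding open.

I use stack.push passing x=north, — result: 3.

I run maze.move passing dir=north, and get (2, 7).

I call maze.sense passing dir=north, — result: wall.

Calling maze.sense passing dir=west, and observe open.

I use stack.push passing x=west, — result: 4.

I try maze.move passing dir=west, → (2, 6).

Then maze.sense passing dir=south, : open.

I use stack.push passing x=south, giving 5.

Now I run maze.move passing dir=south, — result: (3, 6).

Next I call maze.sense passing dir=west, and see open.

I run stack.push passing x=west, and see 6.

I call maze.move passing dir=west, : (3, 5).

Next I call maze.sense passing dir=south, and observe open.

Calling stack.push passing x=south, — result: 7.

I use maze.move passing dir=south, which returns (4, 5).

Using maze.sense passing dir=south, : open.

I run stack.push passing x=south, yielding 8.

Using maze.move passing dir=south, and see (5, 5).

I call maze.sense passing dir=east, and get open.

I call stack.push passing x=east, which returns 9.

Using maze.move passing dir=east, → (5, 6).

Using maze.sense passing dir=south, which returns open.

Now I run stack.push passing x=south, yielding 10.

Calling maze.move passing dir=south, → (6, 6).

I use maze.sense passing dir=east, which returns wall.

Invoking maze.sense passing dir=south, and get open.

Invoking stack.push passing x=south, and see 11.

Invoking maze.move passing dir=south, giving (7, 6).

I call maze.sense passing dir=east, and get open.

Now I run stack.push passing x=east, and get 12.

I use maze.move passing dir=east, and observe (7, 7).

Now I run maze.sense passing dir=east, and see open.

I call stack.push passing x=east, giving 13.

Next I call maze.move passing dir=east, : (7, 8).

I try maze.sense passing dir=south, — result: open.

Next I call stack.push passing x=south, giving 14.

I run maze.move passing dir=south, and observe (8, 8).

I call maze.sense passing dir=west, and observe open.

Calling stack.push passing x=west, and get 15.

Then maze.move passing dir=west, : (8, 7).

Next I call maze.sense passing dir=west, and observe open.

I try stack.push passing x=west, which returns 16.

Calling maze.move passing dir=west, → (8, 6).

I use maze.sense passing dir=west, — result: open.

Now I run stack.push passing x=west, and see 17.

I try maze.move passing dir=west, and see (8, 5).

I use maze.sense passing dir=north, which returns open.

Now I run stack.push passing x=north, which returns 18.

I call maze.move passing dir=north, — result: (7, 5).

I run maze.sense passing dir=north, giving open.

I call stack.push passing x=north, : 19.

Using maze.move passing dir=north, and see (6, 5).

Next I call maze.sense passing dir=west, and observe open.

I use stack.push passing x=west, and see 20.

Next I call maze.move passing dir=west, : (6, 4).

I try maze.sense passing dir=south, which returns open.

Then stack.push passing x=south, : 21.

I try maze.move passing dir=south, giving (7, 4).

I run maze.sense passing dir=south, which returns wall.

Now I run maze.sense passing dir=west, giving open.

I run stack.push passing x=west, giving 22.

I run maze.move passing dir=west, giving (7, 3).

I run maze.sense passing dir=south, and observe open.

I use stack.push passing x=south, yielding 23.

I try maze.move passing dir=south, — result: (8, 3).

I invoke maze.sense passing dir=west, and see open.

Then stack.push passing x=west, and see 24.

Invoking maze.move passing dir=west, which returns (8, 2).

Next I call maze.sense passing dir=north, yielding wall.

Then maze.sense passing dir=west, and get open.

I run stack.push passing x=west, — result: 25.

Invoking maze.move passing dir=west, and get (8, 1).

Calling maze.sense passing dir=north, — result: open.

Using stack.push passing x=north, which returns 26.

I run maze.move passing dir=north, and get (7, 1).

I use maze.sense passing dir=north, → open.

Using stack.push passing x=north, → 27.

Using maze.move passing dir=north, → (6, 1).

Calling maze.sense passing dir=east, and get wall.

Invoking maze.sense passing dir=north, yielding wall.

I call maze.sense passing dir=west, and observe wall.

Using stack.pop(), — result: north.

Next I call maze.move passing dir=south, : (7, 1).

I invoke maze.sense passing dir=west, — result: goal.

Using maze.move passing dir=west, and get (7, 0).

Answer: (7, 0)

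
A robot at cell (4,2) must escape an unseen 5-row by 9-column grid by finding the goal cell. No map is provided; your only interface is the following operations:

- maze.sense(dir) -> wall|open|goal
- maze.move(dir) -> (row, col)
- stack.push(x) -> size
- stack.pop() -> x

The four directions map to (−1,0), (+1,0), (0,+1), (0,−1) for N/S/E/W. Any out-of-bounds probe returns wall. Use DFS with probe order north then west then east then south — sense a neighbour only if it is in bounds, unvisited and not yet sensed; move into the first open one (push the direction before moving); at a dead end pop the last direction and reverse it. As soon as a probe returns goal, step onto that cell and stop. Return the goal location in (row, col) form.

% maze.sense(dir→north) ~> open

% stack.push(x→north) ~> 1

% maze.move(dir→north) ~> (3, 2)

% maze.sense(dir→north) ~> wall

% maze.sense(dir→west) ~> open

% stack.push(x→west) ~> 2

% maze.move(dir→west) ~> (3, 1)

% maze.sense(dir→north) ~> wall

% maze.sense(dir→west) ~> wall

% maze.sense(dir→south) ~> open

% stack.push(x→south) ~> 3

% maze.move(dir→south) ~> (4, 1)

% maze.sense(dir→west) ~> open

% stack.push(x→west) ~> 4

% maze.move(dir→west) ~> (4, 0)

% stack.pop() ~> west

% maze.move(dir→east) ~> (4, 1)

% stack.pop() ~> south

% maze.move(dir→north) ~> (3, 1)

% stack.pop() ~> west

% maze.move(dir→east) ~> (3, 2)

% maze.sense(dir→east) ~> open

% stack.push(x→east) ~> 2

% maze.move(dir→east) ~> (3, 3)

% maze.sense(dir→north) ~> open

% stack.push(x→north) ~> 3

% maze.move(dir→north) ~> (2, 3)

% maze.sense(dir→north) ~> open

% stack.push(x→north) ~> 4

% maze.move(dir→north) ~> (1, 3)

% maze.sense(dir→north) ~> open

% stack.push(x→north) ~> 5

% maze.move(dir→north) ~> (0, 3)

% maze.sense(dir→west) ~> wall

% maze.sense(dir→east) ~> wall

% stack.pop() ~> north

% maze.move(dir→south) ~> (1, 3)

% maze.sense(dir→west) ~> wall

% maze.sense(dir→east) ~> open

% stack.push(x→east) ~> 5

% maze.move(dir→east) ~> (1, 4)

% maze.sense(dir→east) ~> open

% stack.push(x→east) ~> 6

% maze.move(dir→east) ~> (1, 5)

% maze.sense(dir→north) ~> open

% stack.push(x→north) ~> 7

% maze.move(dir→north) ~> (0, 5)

% maze.sense(dir→east) ~> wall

% stack.pop() ~> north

% maze.move(dir→south) ~> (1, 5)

% maze.sense(dir→east) ~> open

% stack.push(x→east) ~> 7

% maze.move(dir→east) ~> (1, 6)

% maze.sense(dir→east) ~> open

% stack.push(x→east) ~> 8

% maze.move(dir→east) ~> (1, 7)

% maze.sense(dir→north) ~> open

% stack.push(x→north) ~> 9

% maze.move(dir→north) ~> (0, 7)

% maze.sense(dir→east) ~> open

% stack.push(x→east) ~> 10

% maze.move(dir→east) ~> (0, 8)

% maze.sense(dir→south) ~> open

% stack.push(x→south) ~> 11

% maze.move(dir→south) ~> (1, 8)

% maze.sense(dir→south) ~> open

% stack.push(x→south) ~> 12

% maze.move(dir→south) ~> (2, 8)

% maze.sense(dir→west) ~> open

% stack.push(x→west) ~> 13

% maze.move(dir→west) ~> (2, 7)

% maze.sense(dir→west) ~> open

% stack.push(x→west) ~> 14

% maze.move(dir→west) ~> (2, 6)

% maze.sense(dir→west) ~> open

% stack.push(x→west) ~> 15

% maze.move(dir→west) ~> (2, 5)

% maze.sense(dir→west) ~> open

% stack.push(x→west) ~> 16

% maze.move(dir→west) ~> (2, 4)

% maze.sense(dir→south) ~> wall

% stack.pop() ~> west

% maze.move(dir→east) ~> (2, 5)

% maze.sense(dir→south) ~> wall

% stack.pop() ~> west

% maze.move(dir→east) ~> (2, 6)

% maze.sense(dir→south) ~> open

% stack.push(x→south) ~> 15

% maze.move(dir→south) ~> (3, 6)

% maze.sense(dir→east) ~> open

% stack.push(x→east) ~> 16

% maze.move(dir→east) ~> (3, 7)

% maze.sense(dir→east) ~> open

% stack.push(x→east) ~> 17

% maze.move(dir→east) ~> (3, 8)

% maze.sense(dir→south) ~> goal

% maze.move(dir→south) ~> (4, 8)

Answer: (4, 8)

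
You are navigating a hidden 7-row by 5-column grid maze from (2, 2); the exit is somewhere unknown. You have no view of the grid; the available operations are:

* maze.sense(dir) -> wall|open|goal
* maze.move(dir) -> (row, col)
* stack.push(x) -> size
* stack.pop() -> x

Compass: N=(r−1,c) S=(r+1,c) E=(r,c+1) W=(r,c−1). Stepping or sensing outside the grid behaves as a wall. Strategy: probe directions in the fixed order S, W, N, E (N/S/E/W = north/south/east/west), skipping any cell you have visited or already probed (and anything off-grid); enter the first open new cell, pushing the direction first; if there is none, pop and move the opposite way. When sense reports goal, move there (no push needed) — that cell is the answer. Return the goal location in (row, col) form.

! maze.sense(south) : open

! stack.push(south) : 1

! maze.move(south) : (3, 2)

! maze.sense(south) : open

! stack.push(south) : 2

! maze.move(south) : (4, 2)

! maze.sense(south) : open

! stack.push(south) : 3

! maze.move(south) : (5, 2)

! maze.sense(south) : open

! stack.push(south) : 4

! maze.move(south) : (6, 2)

! maze.sense(west) : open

! stack.push(west) : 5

! maze.move(west) : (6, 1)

! maze.sense(west) : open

! stack.push(west) : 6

! maze.move(west) : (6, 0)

! maze.sense(north) : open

! stack.push(north) : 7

! maze.move(north) : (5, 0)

! maze.sense(north) : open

! stack.push(north) : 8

! maze.move(north) : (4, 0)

! maze.sense(north) : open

! stack.push(north) : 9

! maze.move(north) : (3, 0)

! maze.sense(north) : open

! stack.push(north) : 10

! maze.move(north) : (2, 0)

! maze.sense(north) : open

! stack.push(north) : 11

! maze.move(north) : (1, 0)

! maze.sense(north) : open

! stack.push(north) : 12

! maze.move(north) : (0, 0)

! maze.sense(east) : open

! stack.push(east) : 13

! maze.move(east) : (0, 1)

! maze.sense(south) : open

! stack.push(south) : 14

! maze.move(south) : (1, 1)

! maze.sense(south) : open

! stack.push(south) : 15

! maze.move(south) : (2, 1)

! maze.sense(south) : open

! stack.push(south) : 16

! maze.move(south) : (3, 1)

! maze.sense(south) : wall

! stack.pop() : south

! maze.move(north) : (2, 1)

! stack.pop() : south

! maze.move(north) : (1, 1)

! maze.sense(east) : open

! stack.push(east) : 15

! maze.move(east) : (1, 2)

! maze.sense(north) : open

! stack.push(north) : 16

! maze.move(north) : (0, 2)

! maze.sense(east) : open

! stack.push(east) : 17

! maze.move(east) : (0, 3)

! maze.sense(south) : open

! stack.push(south) : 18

! maze.move(south) : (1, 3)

! maze.sense(south) : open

! stack.push(south) : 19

! maze.move(south) : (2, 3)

! maze.sense(south) : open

! stack.push(south) : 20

! maze.move(south) : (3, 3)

! maze.sense(south) : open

! stack.push(south) : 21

! maze.move(south) : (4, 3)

! maze.sense(south) : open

! stack.push(south) : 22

! maze.move(south) : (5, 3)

! maze.sense(south) : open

! stack.push(south) : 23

! maze.move(south) : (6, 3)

! maze.sense(east) : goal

! maze.move(east) : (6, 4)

Answer: (6, 4)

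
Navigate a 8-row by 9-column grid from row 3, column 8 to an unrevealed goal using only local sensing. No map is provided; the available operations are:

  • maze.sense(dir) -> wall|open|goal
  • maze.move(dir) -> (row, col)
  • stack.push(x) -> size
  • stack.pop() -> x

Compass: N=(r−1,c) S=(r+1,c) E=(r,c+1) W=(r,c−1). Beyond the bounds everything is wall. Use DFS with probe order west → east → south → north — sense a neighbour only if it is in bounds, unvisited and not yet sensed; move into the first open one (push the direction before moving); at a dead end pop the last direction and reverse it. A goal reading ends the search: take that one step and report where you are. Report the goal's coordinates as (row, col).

>>> sense dir→west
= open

>>> push x→west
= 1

>>> move dir→west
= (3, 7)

>>> sense dir→west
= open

>>> push x→west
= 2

>>> move dir→west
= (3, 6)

>>> sense dir→west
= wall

>>> sense dir→south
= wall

>>> sense dir→north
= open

>>> push x→north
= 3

>>> move dir→north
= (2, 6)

>>> sense dir→west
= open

>>> push x→west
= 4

>>> move dir→west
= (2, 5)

>>> sense dir→west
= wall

>>> sense dir→north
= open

>>> push x→north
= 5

>>> move dir→north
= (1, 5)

>>> sense dir→west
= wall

>>> sense dir→east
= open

>>> push x→east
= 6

>>> move dir→east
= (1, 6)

>>> sense dir→east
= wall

>>> sense dir→north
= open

>>> push x→north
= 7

>>> move dir→north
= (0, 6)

>>> sense dir→west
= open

>>> push x→west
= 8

>>> move dir→west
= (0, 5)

>>> sense dir→west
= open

>>> push x→west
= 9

>>> move dir→west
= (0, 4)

>>> sense dir→west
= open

>>> push x→west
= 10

>>> move dir→west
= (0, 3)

>>> sense dir→west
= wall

>>> sense dir→south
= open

>>> push x→south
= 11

>>> move dir→south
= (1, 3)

>>> sense dir→west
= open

>>> push x→west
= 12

>>> move dir→west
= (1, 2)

>>> sense dir→west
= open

>>> push x→west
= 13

>>> move dir→west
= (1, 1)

>>> sense dir→west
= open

>>> push x→west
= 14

>>> move dir→west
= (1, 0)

>>> sense dir→south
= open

>>> push x→south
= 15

>>> move dir→south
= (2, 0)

>>> sense dir→east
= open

>>> push x→east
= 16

>>> move dir→east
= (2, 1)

>>> sense dir→east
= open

>>> push x→east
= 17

>>> move dir→east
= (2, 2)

>>> sense dir→east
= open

>>> push x→east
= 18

>>> move dir→east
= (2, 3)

>>> sense dir→south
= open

>>> push x→south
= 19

>>> move dir→south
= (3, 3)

>>> sense dir→west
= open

>>> push x→west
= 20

>>> move dir→west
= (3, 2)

>>> sense dir→west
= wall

>>> sense dir→south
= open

>>> push x→south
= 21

>>> move dir→south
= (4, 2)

>>> sense dir→west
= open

>>> push x→west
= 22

>>> move dir→west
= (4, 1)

>>> sense dir→west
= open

>>> push x→west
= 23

>>> move dir→west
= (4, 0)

>>> sense dir→south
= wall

>>> sense dir→north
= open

>>> push x→north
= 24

>>> move dir→north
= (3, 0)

>>> pop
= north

>>> move dir→south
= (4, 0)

>>> pop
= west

>>> move dir→east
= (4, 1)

>>> sense dir→south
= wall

>>> pop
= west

>>> move dir→east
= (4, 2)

>>> sense dir→east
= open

>>> push x→east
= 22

>>> move dir→east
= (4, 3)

>>> sense dir→east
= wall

>>> sense dir→south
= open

>>> push x→south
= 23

>>> move dir→south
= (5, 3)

>>> sense dir→west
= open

>>> push x→west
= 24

>>> move dir→west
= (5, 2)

>>> sense dir→south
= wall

>>> pop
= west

>>> move dir→east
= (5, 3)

>>> sense dir→east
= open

>>> push x→east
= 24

>>> move dir→east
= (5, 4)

>>> sense dir→east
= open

>>> push x→east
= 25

>>> move dir→east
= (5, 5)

>>> sense dir→east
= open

>>> push x→east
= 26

>>> move dir→east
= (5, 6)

>>> sense dir→east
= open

>>> push x→east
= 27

>>> move dir→east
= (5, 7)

>>> sense dir→east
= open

>>> push x→east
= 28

>>> move dir→east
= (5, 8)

>>> sense dir→south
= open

>>> push x→south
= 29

>>> move dir→south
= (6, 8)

>>> sense dir→west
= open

>>> push x→west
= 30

>>> move dir→west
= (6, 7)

>>> sense dir→west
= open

>>> push x→west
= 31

>>> move dir→west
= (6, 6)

>>> sense dir→west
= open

>>> push x→west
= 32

>>> move dir→west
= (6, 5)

>>> sense dir→west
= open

>>> push x→west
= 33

>>> move dir→west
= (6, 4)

>>> sense dir→west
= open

>>> push x→west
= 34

>>> move dir→west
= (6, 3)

>>> sense dir→south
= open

>>> push x→south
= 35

>>> move dir→south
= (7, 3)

>>> sense dir→west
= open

>>> push x→west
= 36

>>> move dir→west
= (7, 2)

>>> sense dir→west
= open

>>> push x→west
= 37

>>> move dir→west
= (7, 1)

>>> sense dir→west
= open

>>> push x→west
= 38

>>> move dir→west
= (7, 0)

>>> sense dir→north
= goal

>>> move dir→north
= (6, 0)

Answer: (6, 0)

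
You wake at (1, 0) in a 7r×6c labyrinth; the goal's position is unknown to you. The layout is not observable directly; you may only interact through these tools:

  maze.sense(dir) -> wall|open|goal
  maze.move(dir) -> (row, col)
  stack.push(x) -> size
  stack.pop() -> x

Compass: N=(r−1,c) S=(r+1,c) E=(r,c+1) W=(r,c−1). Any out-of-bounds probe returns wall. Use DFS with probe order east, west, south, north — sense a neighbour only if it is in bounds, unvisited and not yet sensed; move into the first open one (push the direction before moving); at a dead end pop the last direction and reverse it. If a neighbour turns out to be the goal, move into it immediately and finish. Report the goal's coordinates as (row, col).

-> sense(east)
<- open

-> push(east)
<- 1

-> move(east)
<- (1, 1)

-> sense(east)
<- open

-> push(east)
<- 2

-> move(east)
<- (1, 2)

-> sense(east)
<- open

-> push(east)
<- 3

-> move(east)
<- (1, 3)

-> sense(east)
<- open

-> push(east)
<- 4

-> move(east)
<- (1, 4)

-> sense(east)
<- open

-> push(east)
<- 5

-> move(east)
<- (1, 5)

-> sense(south)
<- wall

-> sense(north)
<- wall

-> pop()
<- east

-> move(west)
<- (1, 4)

-> sense(south)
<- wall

-> sense(north)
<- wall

-> pop()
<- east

-> move(west)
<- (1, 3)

-> sense(south)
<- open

-> push(south)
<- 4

-> move(south)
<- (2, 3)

-> sense(west)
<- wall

-> sense(south)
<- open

-> push(south)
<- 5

-> move(south)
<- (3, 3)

-> sense(east)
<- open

-> push(east)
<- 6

-> move(east)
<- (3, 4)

-> sense(east)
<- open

-> push(east)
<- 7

-> move(east)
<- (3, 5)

-> sense(south)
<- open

-> push(south)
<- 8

-> move(south)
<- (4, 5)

-> sense(west)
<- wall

-> sense(south)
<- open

-> push(south)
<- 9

-> move(south)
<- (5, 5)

-> sense(west)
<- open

-> push(west)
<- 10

-> move(west)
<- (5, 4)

-> sense(west)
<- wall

-> sense(south)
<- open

-> push(south)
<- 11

-> move(south)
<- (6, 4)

-> sense(east)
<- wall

-> sense(west)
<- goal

-> move(west)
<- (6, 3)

Answer: (6, 3)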